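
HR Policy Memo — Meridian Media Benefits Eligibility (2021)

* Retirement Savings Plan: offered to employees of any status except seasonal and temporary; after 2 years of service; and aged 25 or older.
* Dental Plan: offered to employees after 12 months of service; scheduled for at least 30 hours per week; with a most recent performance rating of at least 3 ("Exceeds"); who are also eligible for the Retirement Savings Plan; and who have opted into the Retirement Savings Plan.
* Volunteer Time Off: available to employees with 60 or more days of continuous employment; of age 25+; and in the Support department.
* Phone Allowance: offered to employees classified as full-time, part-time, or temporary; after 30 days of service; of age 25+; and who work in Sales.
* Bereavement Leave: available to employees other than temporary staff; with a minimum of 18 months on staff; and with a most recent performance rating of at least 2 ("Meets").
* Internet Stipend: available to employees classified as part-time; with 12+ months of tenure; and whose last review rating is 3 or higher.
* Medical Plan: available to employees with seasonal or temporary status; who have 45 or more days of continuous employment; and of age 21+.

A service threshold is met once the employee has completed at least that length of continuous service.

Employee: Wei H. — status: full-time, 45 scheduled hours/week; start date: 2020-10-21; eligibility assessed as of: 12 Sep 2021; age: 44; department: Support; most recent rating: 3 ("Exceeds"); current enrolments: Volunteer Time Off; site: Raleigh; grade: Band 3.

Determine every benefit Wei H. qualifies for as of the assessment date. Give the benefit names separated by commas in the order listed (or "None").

Volunteer Time Off

Service from 2020-10-21 to 12 Sep 2021: 326 days.
Retirement Savings Plan — status full-time ✓ (not excluded); service 326 days < 2 years (≈730 days) ✗ → not eligible.
Dental Plan — service 326 days < 12 months (≈360 days) ✗ → not eligible.
Volunteer Time Off — service 326 days ≥ 60 days ✓; age 44 ≥ 25 ✓; dept Support ✓ → eligible.
Phone Allowance — status full-time ✓; service 326 days ≥ 30 days ✓; age 44 ≥ 25 ✓; dept Support ✗ → not eligible.
Bereavement Leave — status full-time ✓ (not excluded); service 326 days < 18 months (≈540 days) ✗ → not eligible.
Internet Stipend — status full-time ✗ (requires part-time) → not eligible.
Medical Plan — status full-time ✗ (requires seasonal or temporary) → not eligible.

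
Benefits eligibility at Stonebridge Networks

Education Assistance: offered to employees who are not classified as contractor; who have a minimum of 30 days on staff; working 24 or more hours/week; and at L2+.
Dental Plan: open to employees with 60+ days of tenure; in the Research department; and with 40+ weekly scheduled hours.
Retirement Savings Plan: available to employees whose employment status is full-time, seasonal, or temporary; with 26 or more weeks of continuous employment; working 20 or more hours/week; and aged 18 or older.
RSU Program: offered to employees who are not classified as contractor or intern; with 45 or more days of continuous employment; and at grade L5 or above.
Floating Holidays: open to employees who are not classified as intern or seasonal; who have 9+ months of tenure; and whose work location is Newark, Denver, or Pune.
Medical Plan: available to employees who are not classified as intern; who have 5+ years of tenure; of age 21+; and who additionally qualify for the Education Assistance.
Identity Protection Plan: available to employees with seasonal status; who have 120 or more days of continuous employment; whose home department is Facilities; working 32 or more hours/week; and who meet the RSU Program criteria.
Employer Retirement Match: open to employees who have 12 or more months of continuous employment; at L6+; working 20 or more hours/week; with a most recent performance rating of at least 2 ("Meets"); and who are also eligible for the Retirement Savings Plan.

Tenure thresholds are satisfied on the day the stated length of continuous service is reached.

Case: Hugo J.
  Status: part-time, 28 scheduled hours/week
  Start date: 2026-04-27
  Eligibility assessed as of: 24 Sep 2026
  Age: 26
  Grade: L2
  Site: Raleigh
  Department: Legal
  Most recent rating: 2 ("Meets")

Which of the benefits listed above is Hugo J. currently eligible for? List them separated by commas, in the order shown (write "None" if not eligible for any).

Education Assistance

Service from 2026-04-27 to 24 Sep 2026: 150 days.
Education Assistance — status part-time ✓ (not excluded); service 150 days ≥ 30 days ✓; 28 hrs/wk ≥ 24 ✓; grade L2 ≥ L2 ✓ → eligible.
Dental Plan — service 150 days ≥ 60 days ✓; dept Legal ✗ → not eligible.
Retirement Savings Plan — status part-time ✗ (requires full-time, seasonal, or temporary) → not eligible.
RSU Program — status part-time ✓ (not excluded); service 150 days ≥ 45 days ✓; grade L2 < L5 ✗ → not eligible.
Floating Holidays — status part-time ✓ (not excluded); service 150 days < 9 months (≈270 days) ✗ → not eligible.
Medical Plan — status part-time ✓ (not excluded); service 150 days < 5 years (≈1825 days) ✗ → not eligible.
Identity Protection Plan — status part-time ✗ (requires seasonal) → not eligible.
Employer Retirement Match — service 150 days < 12 months (≈360 days) ✗ → not eligible.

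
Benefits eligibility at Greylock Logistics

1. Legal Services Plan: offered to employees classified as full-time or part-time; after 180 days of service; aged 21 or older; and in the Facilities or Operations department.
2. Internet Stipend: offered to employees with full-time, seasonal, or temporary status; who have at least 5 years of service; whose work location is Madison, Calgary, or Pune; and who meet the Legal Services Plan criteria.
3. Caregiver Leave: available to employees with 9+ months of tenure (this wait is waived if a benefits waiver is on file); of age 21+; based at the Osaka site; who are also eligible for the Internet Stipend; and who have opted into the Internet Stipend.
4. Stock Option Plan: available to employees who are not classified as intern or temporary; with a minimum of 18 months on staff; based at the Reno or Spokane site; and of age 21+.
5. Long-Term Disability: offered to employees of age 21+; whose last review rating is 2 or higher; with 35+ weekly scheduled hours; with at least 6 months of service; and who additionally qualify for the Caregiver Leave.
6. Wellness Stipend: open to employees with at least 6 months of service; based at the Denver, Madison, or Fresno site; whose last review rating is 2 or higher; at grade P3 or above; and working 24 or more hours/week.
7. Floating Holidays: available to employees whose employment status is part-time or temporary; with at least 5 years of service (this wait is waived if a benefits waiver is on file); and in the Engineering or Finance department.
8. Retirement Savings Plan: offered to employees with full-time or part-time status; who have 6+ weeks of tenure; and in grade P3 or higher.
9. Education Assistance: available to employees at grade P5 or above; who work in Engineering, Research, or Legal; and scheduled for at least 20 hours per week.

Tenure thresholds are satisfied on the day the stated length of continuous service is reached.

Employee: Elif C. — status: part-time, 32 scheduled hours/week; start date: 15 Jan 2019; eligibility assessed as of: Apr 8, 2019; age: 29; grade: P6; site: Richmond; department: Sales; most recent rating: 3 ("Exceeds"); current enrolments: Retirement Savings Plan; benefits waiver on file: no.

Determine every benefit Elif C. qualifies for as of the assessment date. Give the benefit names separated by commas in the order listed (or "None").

Service from 15 Jan 2019 to Apr 8, 2019: 83 days.
Legal Services Plan — status part-time ✓; service 83 days < 180 days ✗ → not eligible.
Internet Stipend — status part-time ✗ (requires full-time, seasonal, or temporary) → not eligible.
Caregiver Leave — no waiver, service 83 days < 9 months (≈270 days) ✗ → not eligible.
Stock Option Plan — status part-time ✓ (not excluded); service 83 days < 18 months (≈540 days) ✗ → not eligible.
Long-Term Disability — age 29 ≥ 21 ✓; rating 3 ≥ 2 ✓; 32 hrs/wk < 35 ✗ → not eligible.
Wellness Stipend — service 83 days < 6 months (≈180 days) ✗ → not eligible.
Floating Holidays — status part-time ✓; no waiver, service 83 days < 5 years (≈1825 days) ✗ → not eligible.
Retirement Savings Plan — status part-time ✓; service 83 days ≥ 6 weeks (≈42 days) ✓; grade P6 ≥ P3 ✓ → eligible.
Education Assistance — grade P6 ≥ P5 ✓; dept Sales ✗ → not eligible.

Retirement Savings Plan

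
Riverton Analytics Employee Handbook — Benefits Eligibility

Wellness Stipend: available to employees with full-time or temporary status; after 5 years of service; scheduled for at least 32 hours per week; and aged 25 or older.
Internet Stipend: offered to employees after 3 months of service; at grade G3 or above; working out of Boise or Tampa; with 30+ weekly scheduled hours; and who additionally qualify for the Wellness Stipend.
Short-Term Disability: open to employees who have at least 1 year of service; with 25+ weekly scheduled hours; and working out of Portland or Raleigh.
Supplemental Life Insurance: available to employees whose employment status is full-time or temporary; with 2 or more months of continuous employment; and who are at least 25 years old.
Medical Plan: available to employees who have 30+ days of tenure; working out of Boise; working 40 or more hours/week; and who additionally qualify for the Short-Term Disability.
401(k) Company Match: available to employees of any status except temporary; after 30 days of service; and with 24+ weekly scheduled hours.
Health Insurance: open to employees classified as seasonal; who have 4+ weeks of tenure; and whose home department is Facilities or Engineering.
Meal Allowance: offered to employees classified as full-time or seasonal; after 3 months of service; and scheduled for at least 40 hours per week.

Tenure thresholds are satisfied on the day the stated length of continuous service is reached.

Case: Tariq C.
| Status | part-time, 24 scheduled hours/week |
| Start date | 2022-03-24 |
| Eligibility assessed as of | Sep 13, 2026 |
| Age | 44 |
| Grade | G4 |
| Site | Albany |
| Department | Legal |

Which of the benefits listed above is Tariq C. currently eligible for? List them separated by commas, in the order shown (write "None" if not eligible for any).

401(k) Company Match

Service from 2022-03-24 to Sep 13, 2026: 1634 days.
Wellness Stipend — status part-time ✗ (requires full-time or temporary) → not eligible.
Internet Stipend — service 1634 days ≥ 3 months (≈90 days) ✓; grade G4 ≥ G3 ✓; site Albany ✗ (not Boise or Tampa) → not eligible.
Short-Term Disability — service 1634 days ≥ 1 year (≈365 days) ✓; 24 hrs/wk < 25 ✗ → not eligible.
Supplemental Life Insurance — status part-time ✗ (requires full-time or temporary) → not eligible.
Medical Plan — service 1634 days ≥ 30 days ✓; site Albany ✗ (not Boise) → not eligible.
401(k) Company Match — status part-time ✓ (not excluded); service 1634 days ≥ 30 days ✓; 24 hrs/wk ≥ 24 ✓ → eligible.
Health Insurance — status part-time ✗ (requires seasonal) → not eligible.
Meal Allowance — status part-time ✗ (requires full-time or seasonal) → not eligible.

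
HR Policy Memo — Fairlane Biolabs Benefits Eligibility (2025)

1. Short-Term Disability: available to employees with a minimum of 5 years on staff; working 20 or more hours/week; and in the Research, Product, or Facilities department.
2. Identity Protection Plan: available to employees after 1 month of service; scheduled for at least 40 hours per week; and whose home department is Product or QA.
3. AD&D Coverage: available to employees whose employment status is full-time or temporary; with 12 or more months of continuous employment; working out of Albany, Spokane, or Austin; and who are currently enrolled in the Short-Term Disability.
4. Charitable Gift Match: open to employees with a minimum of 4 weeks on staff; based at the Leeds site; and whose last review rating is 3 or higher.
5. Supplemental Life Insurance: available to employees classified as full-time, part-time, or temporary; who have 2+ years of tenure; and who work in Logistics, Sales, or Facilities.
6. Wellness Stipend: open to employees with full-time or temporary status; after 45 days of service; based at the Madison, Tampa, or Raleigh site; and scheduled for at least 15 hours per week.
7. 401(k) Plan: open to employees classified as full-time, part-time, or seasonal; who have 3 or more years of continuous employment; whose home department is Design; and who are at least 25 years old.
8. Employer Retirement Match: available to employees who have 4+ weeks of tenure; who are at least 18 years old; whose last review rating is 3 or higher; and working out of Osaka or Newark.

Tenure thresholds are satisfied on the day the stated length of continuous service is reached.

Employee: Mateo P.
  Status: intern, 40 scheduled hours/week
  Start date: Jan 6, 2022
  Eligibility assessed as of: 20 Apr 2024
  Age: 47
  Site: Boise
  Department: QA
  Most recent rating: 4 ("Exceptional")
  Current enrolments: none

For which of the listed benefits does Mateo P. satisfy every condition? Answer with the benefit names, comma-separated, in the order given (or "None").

Identity Protection Plan

Service from Jan 6, 2022 to 20 Apr 2024: 835 days.
Short-Term Disability — service 835 days < 5 years (≈1825 days) ✗ → not eligible.
Identity Protection Plan — service 835 days ≥ 1 month (≈30 days) ✓; 40 hrs/wk ≥ 40 ✓; dept QA ✓ → eligible.
AD&D Coverage — status intern ✗ (requires full-time or temporary) → not eligible.
Charitable Gift Match — service 835 days ≥ 4 weeks (≈28 days) ✓; site Boise ✗ (not Leeds) → not eligible.
Supplemental Life Insurance — status intern ✗ (requires full-time, part-time, or temporary) → not eligible.
Wellness Stipend — status intern ✗ (requires full-time or temporary) → not eligible.
401(k) Plan — status intern ✗ (requires full-time, part-time, or seasonal) → not eligible.
Employer Retirement Match — service 835 days ≥ 4 weeks (≈28 days) ✓; age 47 ≥ 18 ✓; rating 4 ≥ 3 ✓; site Boise ✗ (not Osaka or Newark) → not eligible.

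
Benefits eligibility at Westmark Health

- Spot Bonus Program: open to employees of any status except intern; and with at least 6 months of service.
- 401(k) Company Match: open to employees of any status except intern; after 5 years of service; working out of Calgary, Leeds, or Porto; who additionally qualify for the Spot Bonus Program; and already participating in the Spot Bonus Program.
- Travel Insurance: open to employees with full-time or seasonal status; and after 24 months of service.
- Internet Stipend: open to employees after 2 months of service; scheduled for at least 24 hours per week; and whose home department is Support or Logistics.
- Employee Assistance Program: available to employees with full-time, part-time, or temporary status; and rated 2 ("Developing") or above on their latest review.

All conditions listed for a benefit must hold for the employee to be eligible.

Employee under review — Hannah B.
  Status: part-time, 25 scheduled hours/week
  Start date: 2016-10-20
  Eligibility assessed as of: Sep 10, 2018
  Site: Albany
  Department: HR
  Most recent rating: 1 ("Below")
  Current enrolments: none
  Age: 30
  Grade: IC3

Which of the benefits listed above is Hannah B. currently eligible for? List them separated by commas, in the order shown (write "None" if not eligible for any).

Spot Bonus Program

Service from 2016-10-20 to Sep 10, 2018: 690 days.
Spot Bonus Program — status part-time ✓ (not excluded); service 690 days ≥ 6 months (≈180 days) ✓ → eligible.
401(k) Company Match — status part-time ✓ (not excluded); service 690 days < 5 years (≈1825 days) ✗ → not eligible.
Travel Insurance — status part-time ✗ (requires full-time or seasonal) → not eligible.
Internet Stipend — service 690 days ≥ 2 months (≈60 days) ✓; 25 hrs/wk ≥ 24 ✓; dept HR ✗ → not eligible.
Employee Assistance Program — status part-time ✓; rating 1 < 2 ✗ → not eligible.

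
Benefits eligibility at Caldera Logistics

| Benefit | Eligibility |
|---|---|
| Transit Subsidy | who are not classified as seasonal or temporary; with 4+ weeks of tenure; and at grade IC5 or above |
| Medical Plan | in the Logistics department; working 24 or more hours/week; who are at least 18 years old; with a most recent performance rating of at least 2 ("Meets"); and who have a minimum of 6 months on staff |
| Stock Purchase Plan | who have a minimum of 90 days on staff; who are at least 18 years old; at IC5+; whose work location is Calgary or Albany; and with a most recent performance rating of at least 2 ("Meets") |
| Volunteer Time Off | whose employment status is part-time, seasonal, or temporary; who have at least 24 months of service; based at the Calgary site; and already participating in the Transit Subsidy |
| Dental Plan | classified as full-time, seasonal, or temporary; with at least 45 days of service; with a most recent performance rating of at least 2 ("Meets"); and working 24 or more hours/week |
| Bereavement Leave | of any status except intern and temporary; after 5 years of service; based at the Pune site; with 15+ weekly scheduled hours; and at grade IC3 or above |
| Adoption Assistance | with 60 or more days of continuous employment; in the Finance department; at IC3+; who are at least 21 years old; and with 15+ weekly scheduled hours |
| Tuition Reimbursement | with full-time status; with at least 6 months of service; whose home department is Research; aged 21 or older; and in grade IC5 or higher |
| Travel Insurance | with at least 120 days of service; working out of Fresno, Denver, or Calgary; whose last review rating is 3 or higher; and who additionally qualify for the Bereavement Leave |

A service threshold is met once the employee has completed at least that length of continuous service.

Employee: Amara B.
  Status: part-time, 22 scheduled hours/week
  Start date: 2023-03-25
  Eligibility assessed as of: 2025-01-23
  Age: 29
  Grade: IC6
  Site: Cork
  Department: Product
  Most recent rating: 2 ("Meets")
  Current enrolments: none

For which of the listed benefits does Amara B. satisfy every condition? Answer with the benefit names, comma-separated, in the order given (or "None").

Service from 2023-03-25 to 2025-01-23: 670 days.
Transit Subsidy — status part-time ✓ (not excluded); service 670 days ≥ 4 weeks (≈28 days) ✓; grade IC6 ≥ IC5 ✓ → eligible.
Medical Plan — dept Product ✗ → not eligible.
Stock Purchase Plan — service 670 days ≥ 90 days ✓; age 29 ≥ 18 ✓; grade IC6 ≥ IC5 ✓; site Cork ✗ (not Calgary or Albany) → not eligible.
Volunteer Time Off — status part-time ✓; service 670 days < 24 months (≈720 days) ✗ → not eligible.
Dental Plan — status part-time ✗ (requires full-time, seasonal, or temporary) → not eligible.
Bereavement Leave — status part-time ✓ (not excluded); service 670 days < 5 years (≈1825 days) ✗ → not eligible.
Adoption Assistance — service 670 days ≥ 60 days ✓; dept Product ✗ → not eligible.
Tuition Reimbursement — status part-time ✗ (requires full-time) → not eligible.
Travel Insurance — service 670 days ≥ 120 days ✓; site Cork ✗ (not Fresno, Denver, or Calgary) → not eligible.

Transit Subsidy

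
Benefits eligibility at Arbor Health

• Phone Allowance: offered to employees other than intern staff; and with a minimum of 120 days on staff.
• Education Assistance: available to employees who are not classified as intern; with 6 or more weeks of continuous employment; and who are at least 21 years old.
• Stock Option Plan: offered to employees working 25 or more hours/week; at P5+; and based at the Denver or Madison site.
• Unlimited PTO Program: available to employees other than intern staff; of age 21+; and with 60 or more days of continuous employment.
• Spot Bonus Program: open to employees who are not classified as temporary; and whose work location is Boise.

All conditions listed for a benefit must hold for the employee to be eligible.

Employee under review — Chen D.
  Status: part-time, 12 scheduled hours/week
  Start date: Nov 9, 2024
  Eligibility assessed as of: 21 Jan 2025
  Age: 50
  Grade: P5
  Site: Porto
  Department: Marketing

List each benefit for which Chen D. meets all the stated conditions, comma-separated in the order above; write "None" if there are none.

Education Assistance, Unlimited PTO Program

Service from Nov 9, 2024 to 21 Jan 2025: 73 days.
Phone Allowance — status part-time ✓ (not excluded); service 73 days < 120 days ✗ → not eligible.
Education Assistance — status part-time ✓ (not excluded); service 73 days ≥ 6 weeks (≈42 days) ✓; age 50 ≥ 21 ✓ → eligible.
Stock Option Plan — 12 hrs/wk < 25 ✗ → not eligible.
Unlimited PTO Program — status part-time ✓ (not excluded); age 50 ≥ 21 ✓; service 73 days ≥ 60 days ✓ → eligible.
Spot Bonus Program — status part-time ✓ (not excluded); site Porto ✗ (not Boise) → not eligible.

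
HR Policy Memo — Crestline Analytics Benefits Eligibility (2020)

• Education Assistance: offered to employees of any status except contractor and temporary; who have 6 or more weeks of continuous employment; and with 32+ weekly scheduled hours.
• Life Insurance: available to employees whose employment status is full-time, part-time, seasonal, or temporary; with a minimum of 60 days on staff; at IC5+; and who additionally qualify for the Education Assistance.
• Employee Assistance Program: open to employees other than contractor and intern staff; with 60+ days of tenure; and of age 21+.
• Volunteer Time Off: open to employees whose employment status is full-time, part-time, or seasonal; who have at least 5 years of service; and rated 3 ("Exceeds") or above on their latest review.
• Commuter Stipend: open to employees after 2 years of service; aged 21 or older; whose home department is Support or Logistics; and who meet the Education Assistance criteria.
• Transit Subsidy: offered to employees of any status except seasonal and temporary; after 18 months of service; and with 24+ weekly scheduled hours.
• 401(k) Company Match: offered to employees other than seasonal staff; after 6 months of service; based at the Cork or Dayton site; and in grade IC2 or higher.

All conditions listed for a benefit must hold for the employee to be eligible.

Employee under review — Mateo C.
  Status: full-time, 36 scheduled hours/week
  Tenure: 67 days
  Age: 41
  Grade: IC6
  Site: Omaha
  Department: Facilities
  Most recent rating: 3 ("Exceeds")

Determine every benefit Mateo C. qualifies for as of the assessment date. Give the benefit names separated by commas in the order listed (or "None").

Education Assistance — status full-time ✓ (not excluded); service 67 days ≥ 6 weeks (≈42 days) ✓; 36 hrs/wk ≥ 32 ✓ → eligible.
Life Insurance — status full-time ✓; service 67 days ≥ 60 days ✓; grade IC6 ≥ IC5 ✓; eligible for Education Assistance ✓ → eligible.
Employee Assistance Program — status full-time ✓ (not excluded); service 67 days ≥ 60 days ✓; age 41 ≥ 21 ✓ → eligible.
Volunteer Time Off — status full-time ✓; service 67 days < 5 years (≈1825 days) ✗ → not eligible.
Commuter Stipend — service 67 days < 2 years (≈730 days) ✗ → not eligible.
Transit Subsidy — status full-time ✓ (not excluded); service 67 days < 18 months (≈540 days) ✗ → not eligible.
401(k) Company Match — status full-time ✓ (not excluded); service 67 days < 6 months (≈180 days) ✗ → not eligible.

Education Assistance, Life Insurance, Employee Assistance Program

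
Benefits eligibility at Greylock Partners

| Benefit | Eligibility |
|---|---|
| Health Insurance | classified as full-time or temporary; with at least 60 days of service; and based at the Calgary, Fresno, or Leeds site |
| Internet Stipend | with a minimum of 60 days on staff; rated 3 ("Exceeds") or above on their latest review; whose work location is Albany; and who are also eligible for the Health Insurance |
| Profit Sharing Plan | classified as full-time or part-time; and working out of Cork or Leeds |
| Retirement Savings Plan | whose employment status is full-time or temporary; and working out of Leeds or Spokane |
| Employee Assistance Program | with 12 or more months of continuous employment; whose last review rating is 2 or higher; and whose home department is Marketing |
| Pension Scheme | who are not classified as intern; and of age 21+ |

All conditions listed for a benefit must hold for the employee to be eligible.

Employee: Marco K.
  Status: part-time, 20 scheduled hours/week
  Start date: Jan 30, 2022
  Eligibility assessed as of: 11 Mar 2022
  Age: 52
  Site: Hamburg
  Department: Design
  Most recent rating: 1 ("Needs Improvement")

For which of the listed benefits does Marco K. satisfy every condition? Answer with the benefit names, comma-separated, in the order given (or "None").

Pension Scheme

Service from Jan 30, 2022 to 11 Mar 2022: 40 days.
Health Insurance — status part-time ✗ (requires full-time or temporary) → not eligible.
Internet Stipend — service 40 days < 60 days ✗ → not eligible.
Profit Sharing Plan — status part-time ✓; site Hamburg ✗ (not Cork or Leeds) → not eligible.
Retirement Savings Plan — status part-time ✗ (requires full-time or temporary) → not eligible.
Employee Assistance Program — service 40 days < 12 months (≈360 days) ✗ → not eligible.
Pension Scheme — status part-time ✓ (not excluded); age 52 ≥ 21 ✓ → eligible.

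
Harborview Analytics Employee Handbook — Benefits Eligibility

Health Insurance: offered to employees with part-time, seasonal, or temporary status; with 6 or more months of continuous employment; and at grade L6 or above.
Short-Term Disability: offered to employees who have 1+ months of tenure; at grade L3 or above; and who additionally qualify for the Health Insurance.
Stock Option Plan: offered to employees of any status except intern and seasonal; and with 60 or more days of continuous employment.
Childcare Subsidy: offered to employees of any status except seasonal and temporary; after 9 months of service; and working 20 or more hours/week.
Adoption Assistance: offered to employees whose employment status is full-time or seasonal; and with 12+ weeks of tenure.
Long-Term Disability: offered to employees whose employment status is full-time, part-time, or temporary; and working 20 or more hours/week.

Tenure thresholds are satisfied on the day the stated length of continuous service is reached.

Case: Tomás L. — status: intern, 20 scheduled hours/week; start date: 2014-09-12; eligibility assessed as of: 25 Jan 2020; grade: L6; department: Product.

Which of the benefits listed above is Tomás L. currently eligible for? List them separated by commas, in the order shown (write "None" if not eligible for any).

Service from 2014-09-12 to 25 Jan 2020: 1961 days.
Health Insurance — status intern ✗ (requires part-time, seasonal, or temporary) → not eligible.
Short-Term Disability — service 1961 days ≥ 1 month (≈30 days) ✓; grade L6 ≥ L3 ✓; not eligible for Health Insurance ✗ → not eligible.
Stock Option Plan — status intern ✗ (excluded) → not eligible.
Childcare Subsidy — status intern ✓ (not excluded); service 1961 days ≥ 9 months (≈270 days) ✓; 20 hrs/wk ≥ 20 ✓ → eligible.
Adoption Assistance — status intern ✗ (requires full-time or seasonal) → not eligible.
Long-Term Disability — status intern ✗ (requires full-time, part-time, or temporary) → not eligible.

Childcare Subsidy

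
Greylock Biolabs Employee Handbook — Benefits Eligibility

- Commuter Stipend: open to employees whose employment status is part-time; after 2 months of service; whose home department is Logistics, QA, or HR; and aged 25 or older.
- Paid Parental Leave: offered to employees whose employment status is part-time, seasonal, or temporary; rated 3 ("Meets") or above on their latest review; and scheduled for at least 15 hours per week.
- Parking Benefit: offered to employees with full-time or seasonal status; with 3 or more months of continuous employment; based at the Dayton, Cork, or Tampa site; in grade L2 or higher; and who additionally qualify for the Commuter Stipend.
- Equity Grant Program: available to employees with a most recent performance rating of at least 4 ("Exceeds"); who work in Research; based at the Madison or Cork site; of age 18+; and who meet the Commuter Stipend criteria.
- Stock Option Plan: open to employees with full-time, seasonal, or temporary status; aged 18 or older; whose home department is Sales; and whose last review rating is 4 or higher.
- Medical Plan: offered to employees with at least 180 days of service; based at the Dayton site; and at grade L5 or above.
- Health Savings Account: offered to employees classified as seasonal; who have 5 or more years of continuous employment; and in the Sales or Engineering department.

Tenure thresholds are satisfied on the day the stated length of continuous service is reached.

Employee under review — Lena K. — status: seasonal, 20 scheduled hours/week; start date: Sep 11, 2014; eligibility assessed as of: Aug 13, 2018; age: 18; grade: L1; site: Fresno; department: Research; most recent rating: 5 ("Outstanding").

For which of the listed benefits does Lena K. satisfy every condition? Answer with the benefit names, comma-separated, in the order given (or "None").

Paid Parental Leave

Service from Sep 11, 2014 to Aug 13, 2018: 1432 days.
Commuter Stipend — status seasonal ✗ (requires part-time) → not eligible.
Paid Parental Leave — status seasonal ✓; rating 5 ≥ 3 ✓; 20 hrs/wk ≥ 15 ✓ → eligible.
Parking Benefit — status seasonal ✓; service 1432 days ≥ 3 months (≈90 days) ✓; site Fresno ✗ (not Dayton, Cork, or Tampa) → not eligible.
Equity Grant Program — rating 5 ≥ 4 ✓; dept Research ✓; site Fresno ✗ (not Madison or Cork) → not eligible.
Stock Option Plan — status seasonal ✓; age 18 ≥ 18 ✓; dept Research ✗ → not eligible.
Medical Plan — service 1432 days ≥ 180 days ✓; site Fresno ✗ (not Dayton) → not eligible.
Health Savings Account — status seasonal ✓; service 1432 days < 5 years (≈1825 days) ✗ → not eligible.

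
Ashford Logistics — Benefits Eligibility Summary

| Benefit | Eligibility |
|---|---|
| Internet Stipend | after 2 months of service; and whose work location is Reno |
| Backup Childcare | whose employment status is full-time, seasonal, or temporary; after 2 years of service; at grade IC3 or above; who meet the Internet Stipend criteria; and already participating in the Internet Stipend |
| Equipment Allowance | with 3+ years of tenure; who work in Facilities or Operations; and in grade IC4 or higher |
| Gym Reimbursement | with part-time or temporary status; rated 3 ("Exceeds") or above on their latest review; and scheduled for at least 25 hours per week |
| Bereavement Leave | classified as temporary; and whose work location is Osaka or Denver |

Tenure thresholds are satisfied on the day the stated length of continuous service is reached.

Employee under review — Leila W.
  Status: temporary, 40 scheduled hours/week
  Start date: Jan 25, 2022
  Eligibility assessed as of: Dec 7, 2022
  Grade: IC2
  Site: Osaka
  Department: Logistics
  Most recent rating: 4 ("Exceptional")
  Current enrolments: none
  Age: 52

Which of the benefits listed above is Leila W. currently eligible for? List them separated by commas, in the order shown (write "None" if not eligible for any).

Service from Jan 25, 2022 to Dec 7, 2022: 316 days.
Internet Stipend — service 316 days ≥ 2 months (≈60 days) ✓; site Osaka ✗ (not Reno) → not eligible.
Backup Childcare — status temporary ✓; service 316 days < 2 years (≈730 days) ✗ → not eligible.
Equipment Allowance — service 316 days < 3 years (≈1095 days) ✗ → not eligible.
Gym Reimbursement — status temporary ✓; rating 4 ≥ 3 ✓; 40 hrs/wk ≥ 25 ✓ → eligible.
Bereavement Leave — status temporary ✓; site Osaka ✓ → eligible.

Gym Reimbursement, Bereavement Leave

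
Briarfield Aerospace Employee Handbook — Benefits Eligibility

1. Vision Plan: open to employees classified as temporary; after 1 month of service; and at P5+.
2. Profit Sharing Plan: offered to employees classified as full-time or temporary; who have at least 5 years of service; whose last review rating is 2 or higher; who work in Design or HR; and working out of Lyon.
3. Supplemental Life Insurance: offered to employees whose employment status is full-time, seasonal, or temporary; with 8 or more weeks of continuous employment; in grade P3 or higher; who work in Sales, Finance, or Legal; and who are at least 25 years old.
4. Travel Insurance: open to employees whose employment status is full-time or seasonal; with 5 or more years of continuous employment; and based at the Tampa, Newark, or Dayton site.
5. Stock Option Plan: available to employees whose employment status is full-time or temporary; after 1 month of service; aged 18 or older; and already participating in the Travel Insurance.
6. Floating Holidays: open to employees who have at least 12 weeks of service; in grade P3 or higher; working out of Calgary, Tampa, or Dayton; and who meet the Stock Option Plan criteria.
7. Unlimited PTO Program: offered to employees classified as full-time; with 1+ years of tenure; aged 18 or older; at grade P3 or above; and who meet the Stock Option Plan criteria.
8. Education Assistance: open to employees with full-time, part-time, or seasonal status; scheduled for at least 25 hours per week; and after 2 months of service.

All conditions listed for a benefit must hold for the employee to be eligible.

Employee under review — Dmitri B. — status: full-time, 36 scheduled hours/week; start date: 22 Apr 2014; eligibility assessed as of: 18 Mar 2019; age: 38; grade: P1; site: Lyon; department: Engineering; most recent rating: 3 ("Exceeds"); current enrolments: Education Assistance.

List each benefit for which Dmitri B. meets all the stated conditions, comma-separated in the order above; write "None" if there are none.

Service from 22 Apr 2014 to 18 Mar 2019: 1791 days.
Vision Plan — status full-time ✗ (requires temporary) → not eligible.
Profit Sharing Plan — status full-time ✓; service 1791 days < 5 years (≈1825 days) ✗ → not eligible.
Supplemental Life Insurance — status full-time ✓; service 1791 days ≥ 8 weeks (≈56 days) ✓; grade P1 < P3 ✗ → not eligible.
Travel Insurance — status full-time ✓; service 1791 days < 5 years (≈1825 days) ✗ → not eligible.
Stock Option Plan — status full-time ✓; service 1791 days ≥ 1 month (≈30 days) ✓; age 38 ≥ 18 ✓; not enrolled in Travel Insurance ✗ → not eligible.
Floating Holidays — service 1791 days ≥ 12 weeks (≈84 days) ✓; grade P1 < P3 ✗ → not eligible.
Unlimited PTO Program — status full-time ✓; service 1791 days ≥ 1 year (≈365 days) ✓; age 38 ≥ 18 ✓; grade P1 < P3 ✗ → not eligible.
Education Assistance — status full-time ✓; 36 hrs/wk ≥ 25 ✓; service 1791 days ≥ 2 months (≈60 days) ✓ → eligible.

Education Assistance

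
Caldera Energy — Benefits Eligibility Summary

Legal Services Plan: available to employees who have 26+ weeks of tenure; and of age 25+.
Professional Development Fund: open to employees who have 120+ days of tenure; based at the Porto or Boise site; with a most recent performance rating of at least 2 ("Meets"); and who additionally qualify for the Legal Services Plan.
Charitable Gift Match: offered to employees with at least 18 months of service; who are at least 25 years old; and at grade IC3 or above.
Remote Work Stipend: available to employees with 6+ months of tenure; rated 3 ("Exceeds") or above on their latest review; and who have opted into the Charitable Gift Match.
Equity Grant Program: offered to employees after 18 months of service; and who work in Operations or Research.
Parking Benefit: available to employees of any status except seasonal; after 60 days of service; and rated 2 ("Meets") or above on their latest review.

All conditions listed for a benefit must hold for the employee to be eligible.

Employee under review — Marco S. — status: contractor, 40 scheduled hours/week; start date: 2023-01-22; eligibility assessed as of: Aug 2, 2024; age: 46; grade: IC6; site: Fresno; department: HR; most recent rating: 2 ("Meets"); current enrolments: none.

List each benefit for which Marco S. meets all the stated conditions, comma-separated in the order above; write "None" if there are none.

Legal Services Plan, Charitable Gift Match, Parking Benefit

Service from 2023-01-22 to Aug 2, 2024: 558 days.
Legal Services Plan — service 558 days ≥ 26 weeks (≈182 days) ✓; age 46 ≥ 25 ✓ → eligible.
Professional Development Fund — service 558 days ≥ 120 days ✓; site Fresno ✗ (not Porto or Boise) → not eligible.
Charitable Gift Match — service 558 days ≥ 18 months (≈540 days) ✓; age 46 ≥ 25 ✓; grade IC6 ≥ IC3 ✓ → eligible.
Remote Work Stipend — service 558 days ≥ 6 months (≈180 days) ✓; rating 2 < 3 ✗ → not eligible.
Equity Grant Program — service 558 days ≥ 18 months (≈540 days) ✓; dept HR ✗ → not eligible.
Parking Benefit — status contractor ✓ (not excluded); service 558 days ≥ 60 days ✓; rating 2 ≥ 2 ✓ → eligible.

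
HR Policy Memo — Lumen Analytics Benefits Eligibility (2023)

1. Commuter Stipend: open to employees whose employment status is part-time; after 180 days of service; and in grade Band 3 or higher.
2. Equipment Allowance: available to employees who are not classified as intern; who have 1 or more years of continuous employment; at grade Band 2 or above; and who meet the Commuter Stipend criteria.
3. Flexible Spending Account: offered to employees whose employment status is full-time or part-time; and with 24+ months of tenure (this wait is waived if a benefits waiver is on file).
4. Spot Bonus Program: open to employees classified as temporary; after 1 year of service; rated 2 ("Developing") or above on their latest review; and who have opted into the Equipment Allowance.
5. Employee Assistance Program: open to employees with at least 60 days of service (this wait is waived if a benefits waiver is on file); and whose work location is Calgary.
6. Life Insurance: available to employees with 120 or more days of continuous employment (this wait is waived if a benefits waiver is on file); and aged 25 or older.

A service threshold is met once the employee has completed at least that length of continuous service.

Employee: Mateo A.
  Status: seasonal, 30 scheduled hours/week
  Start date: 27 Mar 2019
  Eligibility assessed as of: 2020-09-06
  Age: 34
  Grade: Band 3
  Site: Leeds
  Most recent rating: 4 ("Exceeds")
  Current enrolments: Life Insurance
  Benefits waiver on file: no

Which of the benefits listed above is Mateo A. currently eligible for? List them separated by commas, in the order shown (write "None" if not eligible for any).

Service from 27 Mar 2019 to 2020-09-06: 529 days.
Commuter Stipend — status seasonal ✗ (requires part-time) → not eligible.
Equipment Allowance — status seasonal ✓ (not excluded); service 529 days ≥ 1 year (≈365 days) ✓; grade Band 3 ≥ Band 2 ✓; not eligible for Commuter Stipend ✗ → not eligible.
Flexible Spending Account — status seasonal ✗ (requires full-time or part-time) → not eligible.
Spot Bonus Program — status seasonal ✗ (requires temporary) → not eligible.
Employee Assistance Program — no waiver, service 529 days ≥ 60 days ✓; site Leeds ✗ (not Calgary) → not eligible.
Life Insurance — no waiver, service 529 days ≥ 120 days ✓; age 34 ≥ 25 ✓ → eligible.

Life Insurance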